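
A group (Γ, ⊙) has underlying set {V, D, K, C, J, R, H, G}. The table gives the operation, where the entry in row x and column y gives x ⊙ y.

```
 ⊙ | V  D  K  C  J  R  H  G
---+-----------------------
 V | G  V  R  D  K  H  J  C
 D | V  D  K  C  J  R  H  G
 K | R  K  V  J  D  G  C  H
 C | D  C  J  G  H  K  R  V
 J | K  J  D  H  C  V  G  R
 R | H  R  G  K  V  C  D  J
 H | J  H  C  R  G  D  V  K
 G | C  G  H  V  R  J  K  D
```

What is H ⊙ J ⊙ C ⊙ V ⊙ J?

R

H ⊙ J = G
G ⊙ C = V
V ⊙ V = G
G ⊙ J = R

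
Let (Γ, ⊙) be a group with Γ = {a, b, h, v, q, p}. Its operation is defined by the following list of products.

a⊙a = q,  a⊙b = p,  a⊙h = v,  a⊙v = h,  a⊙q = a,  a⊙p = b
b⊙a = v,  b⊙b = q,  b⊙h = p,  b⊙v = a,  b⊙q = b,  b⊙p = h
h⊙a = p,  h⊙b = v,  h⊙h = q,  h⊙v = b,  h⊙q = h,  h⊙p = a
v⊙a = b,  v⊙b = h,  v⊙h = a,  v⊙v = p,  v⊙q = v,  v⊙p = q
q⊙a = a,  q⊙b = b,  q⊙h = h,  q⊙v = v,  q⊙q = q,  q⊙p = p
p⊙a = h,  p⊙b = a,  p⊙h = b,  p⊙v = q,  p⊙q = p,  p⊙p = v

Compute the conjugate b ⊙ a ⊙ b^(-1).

h

The identity is q. In row b, the entry q sits in column b, so b^(-1) = b.
b ⊙ a = v
v ⊙ b = h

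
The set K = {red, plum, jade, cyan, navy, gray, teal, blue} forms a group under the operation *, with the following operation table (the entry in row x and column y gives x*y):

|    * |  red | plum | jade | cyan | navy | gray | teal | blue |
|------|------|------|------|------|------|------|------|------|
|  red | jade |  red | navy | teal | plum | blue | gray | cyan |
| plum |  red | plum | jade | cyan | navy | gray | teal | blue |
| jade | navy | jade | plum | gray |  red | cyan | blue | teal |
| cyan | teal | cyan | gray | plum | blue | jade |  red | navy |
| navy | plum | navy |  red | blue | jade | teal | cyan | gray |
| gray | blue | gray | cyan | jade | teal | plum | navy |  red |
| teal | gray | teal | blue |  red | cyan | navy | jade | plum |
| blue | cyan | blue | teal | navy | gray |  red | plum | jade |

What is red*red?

jade

Read row red, column red: red*red = jade.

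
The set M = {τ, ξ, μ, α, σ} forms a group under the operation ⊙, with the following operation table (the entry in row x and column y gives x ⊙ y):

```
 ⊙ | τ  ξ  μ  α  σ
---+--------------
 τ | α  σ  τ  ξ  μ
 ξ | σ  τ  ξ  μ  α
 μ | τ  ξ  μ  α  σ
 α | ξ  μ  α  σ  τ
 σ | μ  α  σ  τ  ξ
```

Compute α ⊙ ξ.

μ

Read row α, column ξ: α ⊙ ξ = μ.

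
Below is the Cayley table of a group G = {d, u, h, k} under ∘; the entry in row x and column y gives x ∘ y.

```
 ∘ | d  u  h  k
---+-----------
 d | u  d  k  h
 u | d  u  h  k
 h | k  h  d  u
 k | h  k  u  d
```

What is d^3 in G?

d

d^1 = d
d^2 = d ∘ d = u
d^3 = u ∘ d = d
(Structurally, G here is isomorphic to the cyclic group Z_4.)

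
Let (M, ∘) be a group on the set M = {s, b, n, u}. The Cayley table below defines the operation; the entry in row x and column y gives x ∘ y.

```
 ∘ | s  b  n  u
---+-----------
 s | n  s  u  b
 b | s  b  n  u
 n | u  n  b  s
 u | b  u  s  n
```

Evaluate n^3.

n

n^1 = n
n^2 = n ∘ n = b
n^3 = b ∘ n = n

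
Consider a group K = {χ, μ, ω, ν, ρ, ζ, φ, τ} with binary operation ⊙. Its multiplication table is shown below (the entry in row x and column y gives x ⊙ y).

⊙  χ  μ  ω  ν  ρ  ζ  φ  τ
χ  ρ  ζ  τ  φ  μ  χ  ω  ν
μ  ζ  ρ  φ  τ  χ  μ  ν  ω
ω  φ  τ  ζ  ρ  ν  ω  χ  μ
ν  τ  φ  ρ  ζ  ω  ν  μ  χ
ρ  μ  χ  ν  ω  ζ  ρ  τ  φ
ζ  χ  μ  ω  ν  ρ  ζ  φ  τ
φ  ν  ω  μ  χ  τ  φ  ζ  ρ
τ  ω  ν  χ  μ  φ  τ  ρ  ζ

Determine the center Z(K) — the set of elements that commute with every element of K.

{ζ, ρ}

An element z is central iff its row equals its column in the table.
For ω: ω ⊙ χ = φ ≠ τ = χ ⊙ ω, so ω ∉ Z.
Checking each element this way leaves Z(K) = {ζ, ρ}.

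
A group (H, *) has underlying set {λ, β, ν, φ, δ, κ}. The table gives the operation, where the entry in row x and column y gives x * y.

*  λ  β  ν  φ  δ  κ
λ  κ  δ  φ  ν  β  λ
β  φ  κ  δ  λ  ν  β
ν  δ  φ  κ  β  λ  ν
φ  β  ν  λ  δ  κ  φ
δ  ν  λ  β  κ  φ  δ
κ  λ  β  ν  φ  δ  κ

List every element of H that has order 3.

Identity is κ. Compute the order of each non-identity element by repeated multiplication:
  λ: λ → κ  (order 2)
  β: β → κ  (order 2)
  ν: ν → κ  (order 2)
  φ: φ → δ → κ  (order 3)
  δ: δ → φ → κ  (order 3)
Elements of order 3: {δ, φ}.

{δ, φ}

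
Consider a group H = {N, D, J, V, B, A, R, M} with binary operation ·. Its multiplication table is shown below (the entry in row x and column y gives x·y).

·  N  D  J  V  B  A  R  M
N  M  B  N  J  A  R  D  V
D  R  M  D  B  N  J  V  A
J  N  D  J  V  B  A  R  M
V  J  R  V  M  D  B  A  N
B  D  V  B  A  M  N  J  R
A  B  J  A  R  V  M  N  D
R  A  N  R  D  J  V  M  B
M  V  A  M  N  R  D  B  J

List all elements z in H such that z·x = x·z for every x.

{J, M}

An element z is central iff its row equals its column in the table.
For N: N·A = R ≠ B = A·N, so N ∉ Z.
Checking each element this way leaves Z(H) = {J, M}.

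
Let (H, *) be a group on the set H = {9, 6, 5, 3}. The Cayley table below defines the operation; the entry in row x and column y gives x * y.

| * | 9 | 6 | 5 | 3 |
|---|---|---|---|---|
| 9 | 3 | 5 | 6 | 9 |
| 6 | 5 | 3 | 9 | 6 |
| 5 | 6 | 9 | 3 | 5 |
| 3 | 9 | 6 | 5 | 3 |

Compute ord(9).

2

The identity element is 3 (its row matches the header).
9^1 = 9
9^2 = 9 * 9 = 3
The first power of 9 equal to the identity is 9^2, so ord(9) = 2.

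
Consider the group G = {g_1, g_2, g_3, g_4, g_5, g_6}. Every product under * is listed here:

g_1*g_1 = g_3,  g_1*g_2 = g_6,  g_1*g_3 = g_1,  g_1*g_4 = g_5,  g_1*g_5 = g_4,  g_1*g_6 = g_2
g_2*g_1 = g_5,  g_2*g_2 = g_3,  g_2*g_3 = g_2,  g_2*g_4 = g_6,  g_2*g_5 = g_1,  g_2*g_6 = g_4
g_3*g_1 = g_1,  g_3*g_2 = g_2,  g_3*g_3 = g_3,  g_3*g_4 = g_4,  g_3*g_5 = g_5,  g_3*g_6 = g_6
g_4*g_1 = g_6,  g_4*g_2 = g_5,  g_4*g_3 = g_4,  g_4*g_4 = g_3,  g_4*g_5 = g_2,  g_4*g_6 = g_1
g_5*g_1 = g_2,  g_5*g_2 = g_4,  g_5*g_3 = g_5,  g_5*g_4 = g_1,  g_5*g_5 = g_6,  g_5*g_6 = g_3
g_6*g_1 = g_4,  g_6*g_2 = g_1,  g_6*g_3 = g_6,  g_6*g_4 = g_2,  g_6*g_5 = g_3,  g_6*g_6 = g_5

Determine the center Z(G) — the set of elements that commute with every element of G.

An element z is central iff its row equals its column in the table.
For g_6: g_6 * g_2 = g_1 ≠ g_4 = g_2 * g_6, so g_6 ∉ Z.
Checking each element this way leaves Z(G) = {g_3}.

{g_3}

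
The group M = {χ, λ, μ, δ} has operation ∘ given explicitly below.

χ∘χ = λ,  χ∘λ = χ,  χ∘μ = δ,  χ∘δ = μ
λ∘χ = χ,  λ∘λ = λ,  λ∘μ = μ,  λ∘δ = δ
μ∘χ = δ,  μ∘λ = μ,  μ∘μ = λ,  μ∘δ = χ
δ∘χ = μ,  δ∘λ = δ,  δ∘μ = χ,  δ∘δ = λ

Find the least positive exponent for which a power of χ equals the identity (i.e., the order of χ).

2

The identity element is λ (its row matches the header).
χ^1 = χ
χ^2 = χ ∘ χ = λ
The first power of χ equal to the identity is χ^2, so ord(χ) = 2.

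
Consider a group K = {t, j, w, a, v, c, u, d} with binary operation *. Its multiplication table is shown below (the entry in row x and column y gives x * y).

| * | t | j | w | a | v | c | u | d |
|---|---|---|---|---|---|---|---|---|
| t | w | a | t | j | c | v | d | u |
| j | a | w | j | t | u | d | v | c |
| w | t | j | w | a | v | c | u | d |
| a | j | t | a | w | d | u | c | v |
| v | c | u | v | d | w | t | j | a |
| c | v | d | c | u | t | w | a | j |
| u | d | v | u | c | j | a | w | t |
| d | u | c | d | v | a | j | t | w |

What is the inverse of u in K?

u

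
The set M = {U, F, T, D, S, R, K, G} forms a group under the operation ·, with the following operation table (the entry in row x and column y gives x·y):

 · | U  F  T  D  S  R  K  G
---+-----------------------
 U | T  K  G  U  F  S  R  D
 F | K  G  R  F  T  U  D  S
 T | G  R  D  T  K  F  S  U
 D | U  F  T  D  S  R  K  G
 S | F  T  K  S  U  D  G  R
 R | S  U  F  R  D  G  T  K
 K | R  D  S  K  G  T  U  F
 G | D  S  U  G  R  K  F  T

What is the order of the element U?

4

The identity element is D (its row matches the header).
U^1 = U
U^2 = U·U = T
U^3 = T·U = G
U^4 = G·U = D
The first power of U equal to the identity is U^4, so ord(U) = 4.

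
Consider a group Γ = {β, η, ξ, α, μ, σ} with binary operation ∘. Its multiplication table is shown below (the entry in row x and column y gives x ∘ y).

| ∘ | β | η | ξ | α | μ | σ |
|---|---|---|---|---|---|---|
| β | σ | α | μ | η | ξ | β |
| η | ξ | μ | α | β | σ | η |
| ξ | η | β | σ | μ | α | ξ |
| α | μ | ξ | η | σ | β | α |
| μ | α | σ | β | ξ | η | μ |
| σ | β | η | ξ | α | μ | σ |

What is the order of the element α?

2

The identity element is σ (its row matches the header).
α^1 = α
α^2 = α ∘ α = σ
The first power of α equal to the identity is α^2, so ord(α) = 2.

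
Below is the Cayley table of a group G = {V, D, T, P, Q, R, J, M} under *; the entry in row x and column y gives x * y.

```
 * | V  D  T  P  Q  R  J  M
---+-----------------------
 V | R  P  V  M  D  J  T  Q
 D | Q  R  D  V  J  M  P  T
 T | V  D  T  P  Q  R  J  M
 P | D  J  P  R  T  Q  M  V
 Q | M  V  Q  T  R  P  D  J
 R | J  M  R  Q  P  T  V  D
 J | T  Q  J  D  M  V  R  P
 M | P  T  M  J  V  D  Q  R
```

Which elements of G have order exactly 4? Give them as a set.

{D, J, M, P, Q, V}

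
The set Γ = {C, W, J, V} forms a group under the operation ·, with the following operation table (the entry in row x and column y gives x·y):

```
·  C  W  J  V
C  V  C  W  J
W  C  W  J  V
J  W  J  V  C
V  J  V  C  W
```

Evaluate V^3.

V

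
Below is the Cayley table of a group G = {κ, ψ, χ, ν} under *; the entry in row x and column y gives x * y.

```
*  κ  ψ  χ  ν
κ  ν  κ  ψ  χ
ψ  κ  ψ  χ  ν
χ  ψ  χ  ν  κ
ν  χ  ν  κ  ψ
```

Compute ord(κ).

4

The identity element is ψ (its row matches the header).
κ^1 = κ
κ^2 = κ * κ = ν
κ^3 = ν * κ = χ
κ^4 = χ * κ = ψ
The first power of κ equal to the identity is κ^4, so ord(κ) = 4.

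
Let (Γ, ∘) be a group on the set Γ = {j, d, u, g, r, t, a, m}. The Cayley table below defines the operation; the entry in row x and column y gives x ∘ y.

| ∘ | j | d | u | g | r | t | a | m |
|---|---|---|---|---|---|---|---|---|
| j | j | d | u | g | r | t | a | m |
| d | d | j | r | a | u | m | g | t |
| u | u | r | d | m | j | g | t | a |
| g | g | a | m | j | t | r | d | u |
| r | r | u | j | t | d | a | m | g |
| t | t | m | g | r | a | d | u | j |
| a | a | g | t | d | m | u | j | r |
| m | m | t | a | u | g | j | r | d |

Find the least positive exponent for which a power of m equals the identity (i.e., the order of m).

4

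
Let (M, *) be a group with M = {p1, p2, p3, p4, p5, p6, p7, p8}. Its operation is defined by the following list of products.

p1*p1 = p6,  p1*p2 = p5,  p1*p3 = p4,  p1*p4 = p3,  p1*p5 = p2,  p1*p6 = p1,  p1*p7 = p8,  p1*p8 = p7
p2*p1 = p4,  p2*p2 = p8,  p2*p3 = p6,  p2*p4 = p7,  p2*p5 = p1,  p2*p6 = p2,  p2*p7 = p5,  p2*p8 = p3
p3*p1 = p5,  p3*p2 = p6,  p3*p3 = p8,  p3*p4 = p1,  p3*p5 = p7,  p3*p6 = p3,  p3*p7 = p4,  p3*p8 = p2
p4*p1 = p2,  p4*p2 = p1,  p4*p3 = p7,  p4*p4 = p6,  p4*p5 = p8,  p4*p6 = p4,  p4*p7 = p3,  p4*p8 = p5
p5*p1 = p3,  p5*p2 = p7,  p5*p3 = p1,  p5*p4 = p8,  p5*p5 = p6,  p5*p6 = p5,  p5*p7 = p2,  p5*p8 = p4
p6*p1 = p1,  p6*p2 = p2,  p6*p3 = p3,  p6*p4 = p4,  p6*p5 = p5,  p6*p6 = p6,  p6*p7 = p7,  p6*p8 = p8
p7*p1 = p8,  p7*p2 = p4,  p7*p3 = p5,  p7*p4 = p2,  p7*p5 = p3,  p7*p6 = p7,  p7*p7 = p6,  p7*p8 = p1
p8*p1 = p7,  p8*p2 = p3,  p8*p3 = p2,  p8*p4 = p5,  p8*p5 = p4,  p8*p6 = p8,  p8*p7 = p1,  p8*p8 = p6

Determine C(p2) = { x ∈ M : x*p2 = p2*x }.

Compare row p2 with column p2 entry by entry.
p3*p2 = p6 = p2*p3, so p3 commutes with p2.
p5*p2 = p7 but p2*p5 = p1, so p5 does not.
Collecting the elements that commute with p2: C(p2) = {p2, p3, p6, p8}.

{p2, p3, p6, p8}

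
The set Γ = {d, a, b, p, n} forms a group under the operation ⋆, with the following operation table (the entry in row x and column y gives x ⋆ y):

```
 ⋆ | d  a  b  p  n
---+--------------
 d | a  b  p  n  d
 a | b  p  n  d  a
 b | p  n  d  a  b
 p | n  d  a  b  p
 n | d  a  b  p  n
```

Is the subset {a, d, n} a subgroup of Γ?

d ⋆ a = b, which is not in {a, d, n}.
The subset is not closed under ⋆, so it is not a subgroup.
(Structurally, Γ here is isomorphic to the cyclic group Z_5.)

No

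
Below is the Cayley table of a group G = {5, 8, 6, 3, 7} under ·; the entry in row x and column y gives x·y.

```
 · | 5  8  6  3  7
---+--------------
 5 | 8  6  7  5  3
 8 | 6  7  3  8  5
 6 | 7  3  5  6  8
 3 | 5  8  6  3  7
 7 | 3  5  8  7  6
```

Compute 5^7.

5^1 = 5
5^2 = 5·5 = 8
5^3 = 8·5 = 6
5^4 = 6·5 = 7
5^5 = 7·5 = 3
5^6 = 3·5 = 5
5^7 = 5·5 = 8
(Structurally, G here is isomorphic to the cyclic group Z_5.)

8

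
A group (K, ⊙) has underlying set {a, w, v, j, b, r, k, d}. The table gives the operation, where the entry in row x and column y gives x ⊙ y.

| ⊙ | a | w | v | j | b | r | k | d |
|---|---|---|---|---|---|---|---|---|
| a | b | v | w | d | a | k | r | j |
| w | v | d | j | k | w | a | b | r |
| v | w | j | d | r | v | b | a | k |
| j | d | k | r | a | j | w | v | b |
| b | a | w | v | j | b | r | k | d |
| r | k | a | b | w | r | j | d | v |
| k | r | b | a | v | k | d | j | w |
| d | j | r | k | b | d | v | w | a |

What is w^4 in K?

a

w^1 = w
w^2 = w ⊙ w = d
w^3 = d ⊙ w = r
w^4 = r ⊙ w = a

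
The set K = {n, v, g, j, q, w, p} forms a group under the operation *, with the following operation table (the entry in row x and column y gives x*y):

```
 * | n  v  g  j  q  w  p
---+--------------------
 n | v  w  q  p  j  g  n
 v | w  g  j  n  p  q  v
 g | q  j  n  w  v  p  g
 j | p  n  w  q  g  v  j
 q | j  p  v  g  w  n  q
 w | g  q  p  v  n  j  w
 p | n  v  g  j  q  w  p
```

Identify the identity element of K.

p

The identity e satisfies e*x = x for all x, so its row in the table reproduces the column headers.
Row p reads: n, v, g, j, q, w, p — exactly the header order. So p is the identity.
(Structurally, K here is isomorphic to the cyclic group Z_7.)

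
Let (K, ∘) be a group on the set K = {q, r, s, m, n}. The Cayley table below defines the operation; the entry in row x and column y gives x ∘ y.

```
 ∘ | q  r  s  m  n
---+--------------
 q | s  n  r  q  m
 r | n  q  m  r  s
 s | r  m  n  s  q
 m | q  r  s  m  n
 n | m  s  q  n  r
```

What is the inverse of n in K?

First locate the identity: row m matches the header, so m is the identity.
Scan row n for m: n ∘ q = m. Hence n^(-1) = q.

q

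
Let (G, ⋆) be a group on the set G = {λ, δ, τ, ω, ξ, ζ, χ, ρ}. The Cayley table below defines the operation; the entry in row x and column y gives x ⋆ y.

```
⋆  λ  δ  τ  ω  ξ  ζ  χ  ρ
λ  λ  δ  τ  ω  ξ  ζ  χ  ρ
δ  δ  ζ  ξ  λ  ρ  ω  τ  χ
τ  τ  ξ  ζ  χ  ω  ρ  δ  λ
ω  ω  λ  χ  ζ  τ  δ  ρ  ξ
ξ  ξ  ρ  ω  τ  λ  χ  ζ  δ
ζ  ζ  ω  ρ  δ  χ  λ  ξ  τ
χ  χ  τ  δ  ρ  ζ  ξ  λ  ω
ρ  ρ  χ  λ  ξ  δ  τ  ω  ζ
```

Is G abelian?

Check whether the table is symmetric across its main diagonal.
Every entry (row x, col y) equals the entry (row y, col x), so G is abelian.

Yes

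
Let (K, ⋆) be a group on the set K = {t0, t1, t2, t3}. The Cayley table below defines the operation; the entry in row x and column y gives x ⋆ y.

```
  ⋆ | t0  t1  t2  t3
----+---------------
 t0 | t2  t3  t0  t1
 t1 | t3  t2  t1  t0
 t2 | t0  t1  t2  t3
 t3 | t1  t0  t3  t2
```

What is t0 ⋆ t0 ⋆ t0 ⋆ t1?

t0 ⋆ t0 = t2
t2 ⋆ t0 = t0
t0 ⋆ t1 = t3
(Structurally, K here is isomorphic to the Klein four-group V_4.)

t3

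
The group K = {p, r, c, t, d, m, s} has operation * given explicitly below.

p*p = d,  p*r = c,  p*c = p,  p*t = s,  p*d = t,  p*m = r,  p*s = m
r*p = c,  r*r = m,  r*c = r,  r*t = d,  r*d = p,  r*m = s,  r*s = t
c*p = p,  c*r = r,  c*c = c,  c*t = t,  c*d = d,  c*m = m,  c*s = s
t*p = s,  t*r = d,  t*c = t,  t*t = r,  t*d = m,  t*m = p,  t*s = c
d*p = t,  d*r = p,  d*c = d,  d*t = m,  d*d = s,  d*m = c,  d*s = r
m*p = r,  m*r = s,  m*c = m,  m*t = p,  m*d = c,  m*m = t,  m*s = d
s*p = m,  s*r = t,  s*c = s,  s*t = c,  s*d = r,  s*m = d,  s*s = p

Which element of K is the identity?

The identity e satisfies e * x = x for all x, so its row in the table reproduces the column headers.
Row c reads: p, r, c, t, d, m, s — exactly the header order. So c is the identity.

c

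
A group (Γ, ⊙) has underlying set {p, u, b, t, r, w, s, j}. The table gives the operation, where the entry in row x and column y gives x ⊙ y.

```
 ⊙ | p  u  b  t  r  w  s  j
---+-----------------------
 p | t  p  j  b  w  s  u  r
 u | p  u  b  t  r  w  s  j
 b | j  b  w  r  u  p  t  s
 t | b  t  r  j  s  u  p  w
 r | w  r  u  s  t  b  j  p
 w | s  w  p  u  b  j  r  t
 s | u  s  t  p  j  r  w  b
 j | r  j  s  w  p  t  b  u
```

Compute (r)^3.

s

r^1 = r
r^2 = r ⊙ r = t
r^3 = t ⊙ r = s
(Structurally, Γ here is isomorphic to the cyclic group Z_8.)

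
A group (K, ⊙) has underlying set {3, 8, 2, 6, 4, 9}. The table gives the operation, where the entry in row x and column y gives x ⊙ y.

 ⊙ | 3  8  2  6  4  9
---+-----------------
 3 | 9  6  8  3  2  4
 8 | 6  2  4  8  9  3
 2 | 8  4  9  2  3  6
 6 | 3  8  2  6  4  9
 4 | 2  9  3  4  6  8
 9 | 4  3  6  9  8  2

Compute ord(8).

The identity element is 6 (its row matches the header).
8^1 = 8
8^2 = 8 ⊙ 8 = 2
8^3 = 2 ⊙ 8 = 4
8^4 = 4 ⊙ 8 = 9
8^5 = 9 ⊙ 8 = 3
8^6 = 3 ⊙ 8 = 6
The first power of 8 equal to the identity is 8^6, so ord(8) = 6.

6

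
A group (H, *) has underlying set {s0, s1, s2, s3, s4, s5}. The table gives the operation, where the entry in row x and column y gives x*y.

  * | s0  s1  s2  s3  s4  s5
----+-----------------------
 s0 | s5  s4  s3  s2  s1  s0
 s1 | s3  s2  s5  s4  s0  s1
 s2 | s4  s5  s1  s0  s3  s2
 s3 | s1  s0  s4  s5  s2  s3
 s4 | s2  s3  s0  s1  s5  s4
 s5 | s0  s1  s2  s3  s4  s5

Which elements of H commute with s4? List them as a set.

Compare row s4 with column s4 entry by entry.
s0*s4 = s1 but s4*s0 = s2, so s0 does not.
Collecting the elements that commute with s4: C(s4) = {s4, s5}.

{s4, s5}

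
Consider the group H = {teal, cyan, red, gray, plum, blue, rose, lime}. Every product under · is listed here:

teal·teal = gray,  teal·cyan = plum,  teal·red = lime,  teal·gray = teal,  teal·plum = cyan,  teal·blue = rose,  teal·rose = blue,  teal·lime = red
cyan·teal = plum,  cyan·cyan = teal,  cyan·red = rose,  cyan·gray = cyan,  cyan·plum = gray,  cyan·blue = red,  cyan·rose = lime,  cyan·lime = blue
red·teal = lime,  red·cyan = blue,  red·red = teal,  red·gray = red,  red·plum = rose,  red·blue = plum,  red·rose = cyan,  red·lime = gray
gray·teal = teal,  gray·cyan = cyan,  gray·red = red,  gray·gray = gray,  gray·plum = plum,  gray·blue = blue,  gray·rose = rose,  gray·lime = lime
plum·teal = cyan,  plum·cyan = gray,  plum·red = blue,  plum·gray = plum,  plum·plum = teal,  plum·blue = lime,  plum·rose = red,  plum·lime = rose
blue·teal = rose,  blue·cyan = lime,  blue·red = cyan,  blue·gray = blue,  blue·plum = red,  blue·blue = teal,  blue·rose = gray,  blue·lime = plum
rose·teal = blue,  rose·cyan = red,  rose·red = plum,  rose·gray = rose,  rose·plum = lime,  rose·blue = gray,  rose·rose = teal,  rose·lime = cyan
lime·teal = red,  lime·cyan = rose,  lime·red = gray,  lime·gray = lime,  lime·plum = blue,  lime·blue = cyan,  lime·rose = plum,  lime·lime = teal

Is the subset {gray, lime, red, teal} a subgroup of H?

{gray, lime, red, teal} contains the identity gray.
Checking products: every product of two elements of {gray, lime, red, teal} (read from the table) lies in {gray, lime, red, teal}, so the set is closed.
In a finite group, a nonempty closed subset is a subgroup. So {gray, lime, red, teal} ≤ H.

Yes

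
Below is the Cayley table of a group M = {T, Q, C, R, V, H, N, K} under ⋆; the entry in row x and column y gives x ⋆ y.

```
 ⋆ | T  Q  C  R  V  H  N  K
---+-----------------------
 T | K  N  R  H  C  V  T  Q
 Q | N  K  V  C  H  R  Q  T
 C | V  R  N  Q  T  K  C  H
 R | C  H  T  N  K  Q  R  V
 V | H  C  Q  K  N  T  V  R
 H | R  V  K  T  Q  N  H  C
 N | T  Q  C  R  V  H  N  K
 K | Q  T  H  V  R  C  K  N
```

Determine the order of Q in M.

The identity element is N (its row matches the header).
Q^1 = Q
Q^2 = Q ⋆ Q = K
Q^3 = K ⋆ Q = T
Q^4 = T ⋆ Q = N
The first power of Q equal to the identity is Q^4, so ord(Q) = 4.

4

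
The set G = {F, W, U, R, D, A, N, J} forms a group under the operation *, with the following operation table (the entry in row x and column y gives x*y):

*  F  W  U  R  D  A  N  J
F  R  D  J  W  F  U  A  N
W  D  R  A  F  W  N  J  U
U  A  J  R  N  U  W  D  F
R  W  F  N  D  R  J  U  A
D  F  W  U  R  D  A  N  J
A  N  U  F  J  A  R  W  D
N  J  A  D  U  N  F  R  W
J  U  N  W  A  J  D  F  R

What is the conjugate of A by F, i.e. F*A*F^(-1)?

The identity is D. In row F, the entry D sits in column W, so F^(-1) = W.
F*A = U
U*W = J

J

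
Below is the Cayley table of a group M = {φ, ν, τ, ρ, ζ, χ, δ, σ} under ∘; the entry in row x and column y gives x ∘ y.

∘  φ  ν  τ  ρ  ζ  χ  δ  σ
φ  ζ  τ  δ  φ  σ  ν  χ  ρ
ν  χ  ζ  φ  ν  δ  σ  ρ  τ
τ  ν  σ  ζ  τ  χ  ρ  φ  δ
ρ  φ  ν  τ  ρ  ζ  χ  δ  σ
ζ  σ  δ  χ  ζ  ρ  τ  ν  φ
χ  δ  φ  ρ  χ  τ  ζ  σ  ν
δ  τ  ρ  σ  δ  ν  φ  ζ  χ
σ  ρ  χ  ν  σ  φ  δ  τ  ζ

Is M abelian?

ν ∘ τ = φ but τ ∘ ν = σ.
Since ν and τ do not commute, M is not abelian.

No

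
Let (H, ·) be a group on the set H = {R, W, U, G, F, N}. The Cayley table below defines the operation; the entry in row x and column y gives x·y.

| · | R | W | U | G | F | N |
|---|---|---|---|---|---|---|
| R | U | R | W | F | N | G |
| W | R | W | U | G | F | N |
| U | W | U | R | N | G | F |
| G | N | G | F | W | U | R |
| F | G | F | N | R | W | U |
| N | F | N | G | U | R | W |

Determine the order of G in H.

2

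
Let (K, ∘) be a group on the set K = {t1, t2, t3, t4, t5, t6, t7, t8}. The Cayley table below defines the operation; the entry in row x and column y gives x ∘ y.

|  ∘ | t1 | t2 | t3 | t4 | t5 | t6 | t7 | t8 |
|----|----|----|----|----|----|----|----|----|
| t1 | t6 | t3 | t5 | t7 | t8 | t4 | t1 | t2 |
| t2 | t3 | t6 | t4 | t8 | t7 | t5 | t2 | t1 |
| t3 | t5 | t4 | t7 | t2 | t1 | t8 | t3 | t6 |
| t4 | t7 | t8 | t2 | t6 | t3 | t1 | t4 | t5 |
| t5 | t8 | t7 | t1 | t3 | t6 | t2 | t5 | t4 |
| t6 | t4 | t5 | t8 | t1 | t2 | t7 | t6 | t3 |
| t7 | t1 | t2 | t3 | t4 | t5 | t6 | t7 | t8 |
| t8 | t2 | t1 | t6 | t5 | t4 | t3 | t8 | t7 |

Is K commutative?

Check whether the table is symmetric across its main diagonal.
Every entry (row x, col y) equals the entry (row y, col x), so K is abelian.
(In fact K ≅ Z_2 x Z_4.)

Yes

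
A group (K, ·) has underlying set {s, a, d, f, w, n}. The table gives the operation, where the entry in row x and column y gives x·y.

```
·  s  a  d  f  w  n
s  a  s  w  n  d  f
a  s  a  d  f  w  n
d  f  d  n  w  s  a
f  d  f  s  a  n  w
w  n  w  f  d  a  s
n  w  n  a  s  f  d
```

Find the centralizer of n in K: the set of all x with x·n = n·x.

{a, d, n}

Compare row n with column n entry by entry.
d·n = a = n·d, so d commutes with n.
w·n = s but n·w = f, so w does not.
Collecting the elements that commute with n: C(n) = {a, d, n}.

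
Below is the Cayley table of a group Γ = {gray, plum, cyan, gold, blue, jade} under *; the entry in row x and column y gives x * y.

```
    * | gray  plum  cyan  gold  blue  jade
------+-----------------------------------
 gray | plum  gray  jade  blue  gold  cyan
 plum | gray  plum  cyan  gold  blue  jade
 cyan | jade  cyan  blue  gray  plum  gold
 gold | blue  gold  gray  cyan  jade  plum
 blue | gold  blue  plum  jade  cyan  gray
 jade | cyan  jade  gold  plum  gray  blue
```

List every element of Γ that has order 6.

{gold, jade}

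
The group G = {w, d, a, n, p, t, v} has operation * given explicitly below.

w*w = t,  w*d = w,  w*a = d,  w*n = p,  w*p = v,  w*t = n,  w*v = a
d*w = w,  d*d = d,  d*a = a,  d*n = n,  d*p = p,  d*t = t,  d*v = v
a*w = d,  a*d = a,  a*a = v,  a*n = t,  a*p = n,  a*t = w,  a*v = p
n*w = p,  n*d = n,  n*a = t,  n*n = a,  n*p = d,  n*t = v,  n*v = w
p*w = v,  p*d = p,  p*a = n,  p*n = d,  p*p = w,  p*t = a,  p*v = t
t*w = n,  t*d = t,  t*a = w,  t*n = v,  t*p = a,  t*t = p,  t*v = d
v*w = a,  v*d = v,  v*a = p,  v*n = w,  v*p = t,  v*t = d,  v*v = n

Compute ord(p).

7

The identity element is d (its row matches the header).
p^1 = p
p^2 = p * p = w
p^3 = w * p = v
p^4 = v * p = t
p^5 = t * p = a
p^6 = a * p = n
p^7 = n * p = d
The first power of p equal to the identity is p^7, so ord(p) = 7.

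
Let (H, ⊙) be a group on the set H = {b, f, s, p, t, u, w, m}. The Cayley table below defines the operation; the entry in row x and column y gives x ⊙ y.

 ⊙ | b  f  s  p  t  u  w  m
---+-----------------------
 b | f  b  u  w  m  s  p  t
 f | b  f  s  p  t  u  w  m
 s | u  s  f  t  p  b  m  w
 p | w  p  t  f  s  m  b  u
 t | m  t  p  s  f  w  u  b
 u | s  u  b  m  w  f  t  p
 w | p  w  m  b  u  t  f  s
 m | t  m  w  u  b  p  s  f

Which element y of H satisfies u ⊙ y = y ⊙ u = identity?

u

First locate the identity: row f matches the header, so f is the identity.
Scan row u for f: u ⊙ u = f. Hence u^(-1) = u.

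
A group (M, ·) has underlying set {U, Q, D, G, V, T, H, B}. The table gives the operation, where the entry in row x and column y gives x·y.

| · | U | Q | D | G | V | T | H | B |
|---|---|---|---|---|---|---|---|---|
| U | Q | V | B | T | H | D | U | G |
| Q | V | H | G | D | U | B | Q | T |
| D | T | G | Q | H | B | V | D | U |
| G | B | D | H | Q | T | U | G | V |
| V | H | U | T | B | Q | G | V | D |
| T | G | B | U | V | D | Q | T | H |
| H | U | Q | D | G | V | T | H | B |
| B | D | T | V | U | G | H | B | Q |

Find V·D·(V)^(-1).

G

The identity is H. In row V, the entry H sits in column U, so V^(-1) = U.
V·D = T
T·U = G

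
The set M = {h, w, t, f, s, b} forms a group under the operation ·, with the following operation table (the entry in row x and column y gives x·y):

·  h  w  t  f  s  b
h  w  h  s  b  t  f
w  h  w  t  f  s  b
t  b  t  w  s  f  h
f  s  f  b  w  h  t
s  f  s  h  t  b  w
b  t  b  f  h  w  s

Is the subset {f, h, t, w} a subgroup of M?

t·h = b, which is not in {f, h, t, w}.
The subset is not closed under ·, so it is not a subgroup.

No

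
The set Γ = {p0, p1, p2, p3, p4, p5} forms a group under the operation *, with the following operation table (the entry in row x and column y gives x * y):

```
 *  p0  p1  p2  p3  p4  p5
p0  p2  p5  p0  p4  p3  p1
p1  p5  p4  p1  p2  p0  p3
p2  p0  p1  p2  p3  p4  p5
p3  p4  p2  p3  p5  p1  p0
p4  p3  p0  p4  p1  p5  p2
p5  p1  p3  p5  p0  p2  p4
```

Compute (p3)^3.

p0

p3^1 = p3
p3^2 = p3 * p3 = p5
p3^3 = p5 * p3 = p0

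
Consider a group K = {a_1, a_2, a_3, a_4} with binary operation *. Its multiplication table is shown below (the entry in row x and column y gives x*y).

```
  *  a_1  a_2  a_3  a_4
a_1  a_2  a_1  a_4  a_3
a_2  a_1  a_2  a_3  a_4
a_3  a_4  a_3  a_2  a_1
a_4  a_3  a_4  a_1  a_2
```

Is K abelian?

Yes

Check whether the table is symmetric across its main diagonal.
Every entry (row x, col y) equals the entry (row y, col x), so K is abelian.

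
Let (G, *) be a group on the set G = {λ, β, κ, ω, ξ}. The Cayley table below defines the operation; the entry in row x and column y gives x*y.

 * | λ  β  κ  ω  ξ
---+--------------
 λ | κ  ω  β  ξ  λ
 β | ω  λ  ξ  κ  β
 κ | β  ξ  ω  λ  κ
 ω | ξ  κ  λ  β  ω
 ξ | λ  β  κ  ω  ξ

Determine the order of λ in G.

5

The identity element is ξ (its row matches the header).
λ^1 = λ
λ^2 = λ*λ = κ
λ^3 = κ*λ = β
λ^4 = β*λ = ω
λ^5 = ω*λ = ξ
The first power of λ equal to the identity is λ^5, so ord(λ) = 5.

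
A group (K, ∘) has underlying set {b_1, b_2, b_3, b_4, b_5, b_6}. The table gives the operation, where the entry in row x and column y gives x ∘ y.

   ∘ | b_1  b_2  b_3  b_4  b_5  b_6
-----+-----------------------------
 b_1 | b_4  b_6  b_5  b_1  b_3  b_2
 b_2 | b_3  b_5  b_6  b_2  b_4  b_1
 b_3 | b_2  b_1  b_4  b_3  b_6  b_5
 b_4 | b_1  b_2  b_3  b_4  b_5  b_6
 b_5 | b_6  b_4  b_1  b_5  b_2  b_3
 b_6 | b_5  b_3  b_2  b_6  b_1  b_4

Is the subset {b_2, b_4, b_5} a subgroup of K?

Yes

{b_2, b_4, b_5} contains the identity b_4.
Checking products: every product of two elements of {b_2, b_4, b_5} (read from the table) lies in {b_2, b_4, b_5}, so the set is closed.
In a finite group, a nonempty closed subset is a subgroup. So {b_2, b_4, b_5} ≤ K.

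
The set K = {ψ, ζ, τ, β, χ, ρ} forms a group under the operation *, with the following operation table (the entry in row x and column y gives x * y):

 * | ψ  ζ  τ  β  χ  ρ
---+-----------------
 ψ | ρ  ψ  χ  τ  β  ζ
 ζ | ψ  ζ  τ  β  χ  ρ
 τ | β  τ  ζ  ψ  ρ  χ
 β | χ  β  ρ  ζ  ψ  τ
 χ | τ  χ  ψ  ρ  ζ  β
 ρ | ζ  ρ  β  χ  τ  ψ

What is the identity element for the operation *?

The identity e satisfies e * x = x for all x, so its row in the table reproduces the column headers.
Row ζ reads: ψ, ζ, τ, β, χ, ρ — exactly the header order. So ζ is the identity.

ζ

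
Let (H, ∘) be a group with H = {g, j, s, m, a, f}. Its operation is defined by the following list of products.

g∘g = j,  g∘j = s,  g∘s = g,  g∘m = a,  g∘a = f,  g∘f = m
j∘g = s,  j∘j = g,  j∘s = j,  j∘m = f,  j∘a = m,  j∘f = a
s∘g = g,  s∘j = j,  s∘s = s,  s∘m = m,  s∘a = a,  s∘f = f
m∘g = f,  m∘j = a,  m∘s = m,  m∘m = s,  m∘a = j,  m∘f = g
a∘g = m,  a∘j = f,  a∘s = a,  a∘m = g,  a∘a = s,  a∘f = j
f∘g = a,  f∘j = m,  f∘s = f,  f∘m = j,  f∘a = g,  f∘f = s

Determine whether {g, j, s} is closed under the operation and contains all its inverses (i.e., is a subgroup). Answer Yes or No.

Yes

{g, j, s} contains the identity s.
Checking products: every product of two elements of {g, j, s} (read from the table) lies in {g, j, s}, so the set is closed.
In a finite group, a nonempty closed subset is a subgroup. So {g, j, s} ≤ H.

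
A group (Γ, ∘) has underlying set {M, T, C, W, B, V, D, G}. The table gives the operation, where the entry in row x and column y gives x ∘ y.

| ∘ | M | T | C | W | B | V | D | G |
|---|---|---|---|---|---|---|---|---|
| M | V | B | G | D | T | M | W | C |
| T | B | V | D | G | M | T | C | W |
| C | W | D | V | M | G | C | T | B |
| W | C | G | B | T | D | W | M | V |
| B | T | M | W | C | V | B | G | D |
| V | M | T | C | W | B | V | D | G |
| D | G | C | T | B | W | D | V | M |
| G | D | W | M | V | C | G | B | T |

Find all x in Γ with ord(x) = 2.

Identity is V. Compute the order of each non-identity element by repeated multiplication:
  M: M → V  (order 2)
  T: T → V  (order 2)
  C: C → V  (order 2)
  W: W → T → G → V  (order 4)
  B: B → V  (order 2)
  D: D → V  (order 2)
  G: G → T → W → V  (order 4)
Elements of order 2: {B, C, D, M, T}.

{B, C, D, M, T}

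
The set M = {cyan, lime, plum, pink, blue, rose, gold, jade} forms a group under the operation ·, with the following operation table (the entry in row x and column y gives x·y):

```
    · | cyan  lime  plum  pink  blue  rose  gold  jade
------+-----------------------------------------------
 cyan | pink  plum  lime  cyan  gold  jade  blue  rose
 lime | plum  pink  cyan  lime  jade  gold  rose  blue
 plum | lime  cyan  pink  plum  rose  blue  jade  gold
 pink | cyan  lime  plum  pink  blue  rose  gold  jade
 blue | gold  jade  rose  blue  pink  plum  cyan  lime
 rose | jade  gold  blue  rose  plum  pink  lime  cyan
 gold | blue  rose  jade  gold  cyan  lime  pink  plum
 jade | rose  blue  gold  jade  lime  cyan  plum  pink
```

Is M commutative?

Check whether the table is symmetric across its main diagonal.
Every entry (row x, col y) equals the entry (row y, col x), so M is abelian.
(In fact M ≅ the elementary abelian group (Z_2)^3.)

Yes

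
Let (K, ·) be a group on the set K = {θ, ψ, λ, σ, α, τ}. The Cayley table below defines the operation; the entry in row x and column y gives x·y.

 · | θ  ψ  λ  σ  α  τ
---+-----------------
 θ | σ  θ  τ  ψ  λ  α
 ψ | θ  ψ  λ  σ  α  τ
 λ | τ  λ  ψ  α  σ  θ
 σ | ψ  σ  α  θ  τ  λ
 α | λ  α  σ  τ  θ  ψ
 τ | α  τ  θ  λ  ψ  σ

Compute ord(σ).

The identity element is ψ (its row matches the header).
σ^1 = σ
σ^2 = σ·σ = θ
σ^3 = θ·σ = ψ
The first power of σ equal to the identity is σ^3, so ord(σ) = 3.

3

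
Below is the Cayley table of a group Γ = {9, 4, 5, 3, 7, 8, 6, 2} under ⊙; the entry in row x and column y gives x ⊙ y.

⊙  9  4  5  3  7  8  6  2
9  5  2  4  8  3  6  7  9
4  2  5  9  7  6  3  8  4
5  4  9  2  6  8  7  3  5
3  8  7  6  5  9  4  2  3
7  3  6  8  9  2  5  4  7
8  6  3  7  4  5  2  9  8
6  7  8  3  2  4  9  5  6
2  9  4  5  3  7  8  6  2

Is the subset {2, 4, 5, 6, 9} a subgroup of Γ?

No

9 ⊙ 6 = 7, which is not in {2, 4, 5, 6, 9}.
The subset is not closed under ⊙, so it is not a subgroup.
(Structurally, Γ here is isomorphic to Z_2 x Z_4.)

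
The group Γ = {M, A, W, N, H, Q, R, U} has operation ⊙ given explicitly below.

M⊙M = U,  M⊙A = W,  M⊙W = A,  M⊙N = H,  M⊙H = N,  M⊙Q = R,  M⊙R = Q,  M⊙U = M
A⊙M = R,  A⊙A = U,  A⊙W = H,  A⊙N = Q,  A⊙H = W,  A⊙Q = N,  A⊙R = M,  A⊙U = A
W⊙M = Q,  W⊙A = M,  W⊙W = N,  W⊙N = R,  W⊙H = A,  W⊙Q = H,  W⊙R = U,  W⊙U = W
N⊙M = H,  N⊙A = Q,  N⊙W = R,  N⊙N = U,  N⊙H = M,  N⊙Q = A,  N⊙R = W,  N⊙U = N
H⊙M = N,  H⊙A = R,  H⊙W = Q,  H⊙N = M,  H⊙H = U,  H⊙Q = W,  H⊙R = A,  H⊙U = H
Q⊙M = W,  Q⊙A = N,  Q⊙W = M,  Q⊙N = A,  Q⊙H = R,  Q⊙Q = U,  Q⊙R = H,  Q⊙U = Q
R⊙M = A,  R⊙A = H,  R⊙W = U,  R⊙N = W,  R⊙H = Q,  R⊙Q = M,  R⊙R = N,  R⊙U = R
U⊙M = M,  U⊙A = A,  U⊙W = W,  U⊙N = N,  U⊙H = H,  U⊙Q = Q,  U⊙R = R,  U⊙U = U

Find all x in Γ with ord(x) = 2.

{A, H, M, N, Q}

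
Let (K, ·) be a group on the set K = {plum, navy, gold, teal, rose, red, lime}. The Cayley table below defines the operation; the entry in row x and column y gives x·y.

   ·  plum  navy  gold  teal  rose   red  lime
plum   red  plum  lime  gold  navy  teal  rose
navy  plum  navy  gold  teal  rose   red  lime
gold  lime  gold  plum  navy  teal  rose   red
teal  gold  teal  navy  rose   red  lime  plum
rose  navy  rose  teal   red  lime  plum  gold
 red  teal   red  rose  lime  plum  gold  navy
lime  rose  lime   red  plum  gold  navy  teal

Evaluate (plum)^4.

plum^1 = plum
plum^2 = plum·plum = red
plum^3 = red·plum = teal
plum^4 = teal·plum = gold

gold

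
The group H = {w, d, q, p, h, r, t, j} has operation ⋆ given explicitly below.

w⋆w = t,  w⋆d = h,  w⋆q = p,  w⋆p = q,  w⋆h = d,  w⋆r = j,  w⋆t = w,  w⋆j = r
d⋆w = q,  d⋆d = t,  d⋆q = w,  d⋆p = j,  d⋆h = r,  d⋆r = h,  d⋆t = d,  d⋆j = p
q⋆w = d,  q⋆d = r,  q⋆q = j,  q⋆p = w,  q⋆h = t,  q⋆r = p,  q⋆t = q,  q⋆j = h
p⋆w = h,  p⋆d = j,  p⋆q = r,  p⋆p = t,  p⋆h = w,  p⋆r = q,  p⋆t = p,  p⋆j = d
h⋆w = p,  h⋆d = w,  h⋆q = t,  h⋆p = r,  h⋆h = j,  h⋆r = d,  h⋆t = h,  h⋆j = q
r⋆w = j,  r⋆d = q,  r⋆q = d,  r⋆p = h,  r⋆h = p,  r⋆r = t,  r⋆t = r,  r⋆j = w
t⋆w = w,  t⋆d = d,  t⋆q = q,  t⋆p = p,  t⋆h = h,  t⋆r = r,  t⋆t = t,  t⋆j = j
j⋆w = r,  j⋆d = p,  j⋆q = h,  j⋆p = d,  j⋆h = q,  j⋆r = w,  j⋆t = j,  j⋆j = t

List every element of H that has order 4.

Identity is t. Compute the order of each non-identity element by repeated multiplication:
  w: w → t  (order 2)
  d: d → t  (order 2)
  q: q → j → h → t  (order 4)
  p: p → t  (order 2)
  h: h → j → q → t  (order 4)
  r: r → t  (order 2)
  j: j → t  (order 2)
Elements of order 4: {h, q}.

{h, q}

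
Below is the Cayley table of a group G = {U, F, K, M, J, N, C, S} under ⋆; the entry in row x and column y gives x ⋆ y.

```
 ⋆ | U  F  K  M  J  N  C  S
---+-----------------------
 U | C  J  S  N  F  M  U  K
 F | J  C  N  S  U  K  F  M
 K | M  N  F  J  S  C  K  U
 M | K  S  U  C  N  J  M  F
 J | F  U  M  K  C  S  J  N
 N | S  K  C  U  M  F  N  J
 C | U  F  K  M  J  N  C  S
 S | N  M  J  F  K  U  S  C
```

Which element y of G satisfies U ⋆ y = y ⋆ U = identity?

U

First locate the identity: row C matches the header, so C is the identity.
Scan row U for C: U ⋆ U = C. Hence U^(-1) = U.
(Structurally, G here is isomorphic to the dihedral group D_4.)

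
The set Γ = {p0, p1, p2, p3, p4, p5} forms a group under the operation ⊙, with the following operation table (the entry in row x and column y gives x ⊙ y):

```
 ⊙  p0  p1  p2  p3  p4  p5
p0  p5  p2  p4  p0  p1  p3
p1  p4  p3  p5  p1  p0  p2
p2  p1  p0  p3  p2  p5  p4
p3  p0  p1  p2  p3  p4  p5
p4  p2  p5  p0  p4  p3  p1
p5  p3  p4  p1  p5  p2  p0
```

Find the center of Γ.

An element z is central iff its row equals its column in the table.
For p4: p4 ⊙ p5 = p1 ≠ p2 = p5 ⊙ p4, so p4 ∉ Z.
Checking each element this way leaves Z(Γ) = {p3}.

{p3}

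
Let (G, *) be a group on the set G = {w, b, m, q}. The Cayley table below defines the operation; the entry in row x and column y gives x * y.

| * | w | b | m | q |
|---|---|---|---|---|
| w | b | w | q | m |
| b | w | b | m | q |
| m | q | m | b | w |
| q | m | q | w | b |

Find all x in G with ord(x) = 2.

Identity is b. Compute the order of each non-identity element by repeated multiplication:
  w: w → b  (order 2)
  m: m → b  (order 2)
  q: q → b  (order 2)
Elements of order 2: {m, q, w}.

{m, q, w}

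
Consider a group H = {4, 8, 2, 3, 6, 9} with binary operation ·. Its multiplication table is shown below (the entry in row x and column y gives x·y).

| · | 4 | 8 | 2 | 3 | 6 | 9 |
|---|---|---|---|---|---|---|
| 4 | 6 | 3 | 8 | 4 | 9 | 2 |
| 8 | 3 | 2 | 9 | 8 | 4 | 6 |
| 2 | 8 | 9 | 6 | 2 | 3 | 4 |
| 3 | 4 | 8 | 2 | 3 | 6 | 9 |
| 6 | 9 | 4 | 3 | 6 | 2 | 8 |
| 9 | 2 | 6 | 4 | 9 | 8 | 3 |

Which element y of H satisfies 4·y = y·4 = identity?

First locate the identity: row 3 matches the header, so 3 is the identity.
Scan row 4 for 3: 4·8 = 3. Hence 4^(-1) = 8.

8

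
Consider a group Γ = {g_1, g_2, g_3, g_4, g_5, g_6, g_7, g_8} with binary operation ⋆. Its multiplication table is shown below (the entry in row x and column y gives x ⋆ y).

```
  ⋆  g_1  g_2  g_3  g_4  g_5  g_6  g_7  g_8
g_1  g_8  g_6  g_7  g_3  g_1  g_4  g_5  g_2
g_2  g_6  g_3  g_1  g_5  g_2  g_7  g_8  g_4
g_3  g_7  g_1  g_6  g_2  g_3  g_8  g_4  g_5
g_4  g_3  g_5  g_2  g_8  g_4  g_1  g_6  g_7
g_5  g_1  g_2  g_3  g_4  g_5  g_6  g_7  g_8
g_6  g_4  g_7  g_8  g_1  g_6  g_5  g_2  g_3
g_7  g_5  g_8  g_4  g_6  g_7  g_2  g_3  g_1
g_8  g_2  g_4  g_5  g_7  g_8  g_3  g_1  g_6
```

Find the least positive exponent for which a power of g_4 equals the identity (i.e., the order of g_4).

8

The identity element is g_5 (its row matches the header).
g_4^1 = g_4
g_4^2 = g_4 ⋆ g_4 = g_8
g_4^3 = g_8 ⋆ g_4 = g_7
g_4^4 = g_7 ⋆ g_4 = g_6
g_4^5 = g_6 ⋆ g_4 = g_1
g_4^6 = g_1 ⋆ g_4 = g_3
g_4^7 = g_3 ⋆ g_4 = g_2
g_4^8 = g_2 ⋆ g_4 = g_5
The first power of g_4 equal to the identity is g_4^8, so ord(g_4) = 8.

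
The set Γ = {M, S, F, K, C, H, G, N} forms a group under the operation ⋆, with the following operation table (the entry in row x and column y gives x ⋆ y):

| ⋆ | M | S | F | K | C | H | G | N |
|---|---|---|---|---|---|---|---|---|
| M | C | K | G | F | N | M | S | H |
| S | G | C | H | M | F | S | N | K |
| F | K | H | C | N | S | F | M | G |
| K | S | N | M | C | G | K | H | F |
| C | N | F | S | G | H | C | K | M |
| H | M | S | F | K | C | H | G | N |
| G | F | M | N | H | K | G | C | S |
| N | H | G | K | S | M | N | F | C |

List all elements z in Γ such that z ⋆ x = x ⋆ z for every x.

An element z is central iff its row equals its column in the table.
For F: F ⋆ G = M ≠ N = G ⋆ F, so F ∉ Z.
Checking each element this way leaves Z(Γ) = {C, H}.

{C, H}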